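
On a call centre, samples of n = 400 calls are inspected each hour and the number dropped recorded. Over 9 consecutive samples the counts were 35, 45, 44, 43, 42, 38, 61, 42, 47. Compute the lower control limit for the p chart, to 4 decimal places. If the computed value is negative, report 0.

0.0633

p̄ = Σdᵢ / (k·n) = 397 / (9 × 400) = 0.11028
LCL = p̄ − 3·√(p̄(1−p̄)/n) = 0.11028 − 3 × 0.01566 = 0.06329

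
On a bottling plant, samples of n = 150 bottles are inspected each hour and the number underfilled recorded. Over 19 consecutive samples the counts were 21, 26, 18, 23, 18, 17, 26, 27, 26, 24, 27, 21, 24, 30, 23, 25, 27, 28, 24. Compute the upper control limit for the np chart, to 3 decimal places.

37.405

p̄ = Σdᵢ / (k·n) = 455 / (19 × 150) = 0.15965
UCL = np̄ + 3·√(np̄(1−p̄)) = 23.9474 + 3 × √(23.9474×0.84035) = 23.9474 + 3 × 4.4860 = 37.4054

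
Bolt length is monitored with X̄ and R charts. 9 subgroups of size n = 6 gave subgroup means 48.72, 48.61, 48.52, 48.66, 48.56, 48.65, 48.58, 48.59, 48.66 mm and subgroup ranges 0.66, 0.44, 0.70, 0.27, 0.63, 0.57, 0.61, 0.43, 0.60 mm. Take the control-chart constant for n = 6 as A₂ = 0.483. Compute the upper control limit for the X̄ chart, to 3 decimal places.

X̄̄ = (48.72 + 48.61 + 48.52 + 48.66 + 48.56 + 48.65 + 48.58 + 48.59 + 48.66) / 9 = 437.5500 / 9 = 48.6167
R̄ = (0.66 + 0.44 + 0.70 + 0.27 + 0.63 + 0.57 + 0.61 + 0.43 + 0.60) / 9 = 4.9100 / 9 = 0.5456
UCL = X̄̄ + A₂·R̄ = 48.6167 + 0.483 × 0.5456 = 48.8802

48.880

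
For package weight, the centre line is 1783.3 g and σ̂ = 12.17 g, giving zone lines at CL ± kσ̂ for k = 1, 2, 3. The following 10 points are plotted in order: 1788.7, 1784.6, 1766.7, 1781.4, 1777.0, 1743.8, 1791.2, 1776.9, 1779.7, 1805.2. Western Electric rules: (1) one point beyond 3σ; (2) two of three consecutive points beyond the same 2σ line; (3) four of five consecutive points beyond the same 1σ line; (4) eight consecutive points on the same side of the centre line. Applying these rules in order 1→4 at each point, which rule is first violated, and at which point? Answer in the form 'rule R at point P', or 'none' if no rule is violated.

Zone of each point (C = within 1σ̂, B = 1σ̂–2σ̂, A = 2σ̂–3σ̂, * = beyond 3σ̂; sign = side of CL): 1:+C, 2:+C, 3:-B, 4:-C, 5:-C, 6:-*, 7:+C, 8:-C, 9:-C, 10:+B
Rule 1 (one point beyond the 3σ limits) is satisfied at point 6.

rule 1 at point 6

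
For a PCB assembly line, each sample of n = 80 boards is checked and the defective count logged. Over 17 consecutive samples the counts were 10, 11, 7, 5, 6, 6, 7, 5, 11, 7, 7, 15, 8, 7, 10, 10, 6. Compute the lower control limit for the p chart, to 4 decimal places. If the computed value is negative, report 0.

p̄ = Σdᵢ / (k·n) = 138 / (17 × 80) = 0.10147
LCL = p̄ − 3·√(p̄(1−p̄)/n) = 0.10147 − 3 × 0.03376 = 0.00019

0.0002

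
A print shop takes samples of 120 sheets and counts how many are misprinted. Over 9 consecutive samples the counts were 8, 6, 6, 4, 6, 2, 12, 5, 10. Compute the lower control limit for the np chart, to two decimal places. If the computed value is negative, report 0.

0.00

p̄ = Σdᵢ / (k·n) = 59 / (9 × 120) = 0.05463
LCL = np̄ − 3·√(np̄(1−p̄)) = 6.5556 − 3 × 2.4895 = -0.9128 → 0 (negative, so LCL = 0)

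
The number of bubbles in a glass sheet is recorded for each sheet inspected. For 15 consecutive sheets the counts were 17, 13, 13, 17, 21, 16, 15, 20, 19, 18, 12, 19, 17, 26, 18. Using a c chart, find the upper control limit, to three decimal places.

c̄ = (17 + 13 + 13 + 17 + 21 + 16 + 15 + 20 + 19 + 18 + 12 + 19 + 17 + 26 + 18) / 15 = 261 / 15 = 17.4000
UCL = c̄ + 3√c̄ = 17.4000 + 3 × √17.4000 = 17.4000 + 3 × 4.1713 = 29.9140

29.914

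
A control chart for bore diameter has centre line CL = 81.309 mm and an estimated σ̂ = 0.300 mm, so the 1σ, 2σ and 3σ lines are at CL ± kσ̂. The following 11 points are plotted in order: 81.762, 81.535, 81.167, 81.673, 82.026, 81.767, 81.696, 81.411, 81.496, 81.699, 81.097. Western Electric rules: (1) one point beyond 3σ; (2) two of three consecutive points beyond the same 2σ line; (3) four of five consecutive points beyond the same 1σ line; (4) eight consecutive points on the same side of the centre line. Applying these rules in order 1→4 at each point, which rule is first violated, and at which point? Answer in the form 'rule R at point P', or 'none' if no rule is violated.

Zone of each point (C = within 1σ̂, B = 1σ̂–2σ̂, A = 2σ̂–3σ̂, * = beyond 3σ̂; sign = side of CL): 1:+B, 2:+C, 3:-C, 4:+B, 5:+A, 6:+B, 7:+B, 8:+C, 9:+C, 10:+B, 11:-C
Rule 3 (four of five consecutive points beyond the same 1σ limit) is satisfied at point 7.

rule 3 at point 7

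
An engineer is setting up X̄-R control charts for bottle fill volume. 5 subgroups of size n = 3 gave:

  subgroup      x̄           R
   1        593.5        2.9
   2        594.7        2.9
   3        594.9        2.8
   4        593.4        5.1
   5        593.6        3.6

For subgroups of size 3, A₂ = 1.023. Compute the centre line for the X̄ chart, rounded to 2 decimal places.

594.02

X̄̄ = (593.5 + 594.7 + 594.9 + 593.4 + 593.6) / 5 = 2970.1000 / 5 = 594.0200
CL = X̄̄ = 594.0200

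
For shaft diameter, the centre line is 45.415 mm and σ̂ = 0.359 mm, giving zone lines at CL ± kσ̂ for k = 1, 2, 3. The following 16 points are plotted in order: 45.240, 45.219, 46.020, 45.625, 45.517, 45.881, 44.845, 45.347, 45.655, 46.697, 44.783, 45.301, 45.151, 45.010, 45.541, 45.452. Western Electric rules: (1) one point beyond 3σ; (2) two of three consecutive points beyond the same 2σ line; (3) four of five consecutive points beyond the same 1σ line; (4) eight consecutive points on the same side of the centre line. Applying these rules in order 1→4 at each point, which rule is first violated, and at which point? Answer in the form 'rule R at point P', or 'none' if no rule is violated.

Zone of each point (C = within 1σ̂, B = 1σ̂–2σ̂, A = 2σ̂–3σ̂, * = beyond 3σ̂; sign = side of CL): 1:-C, 2:-C, 3:+B, 4:+C, 5:+C, 6:+B, 7:-B, 8:-C, 9:+C, 10:+*, 11:-B, 12:-C, 13:-C, 14:-B, 15:+C, 16:+C
Rule 1 (one point beyond the 3σ limits) is satisfied at point 10.

rule 1 at point 10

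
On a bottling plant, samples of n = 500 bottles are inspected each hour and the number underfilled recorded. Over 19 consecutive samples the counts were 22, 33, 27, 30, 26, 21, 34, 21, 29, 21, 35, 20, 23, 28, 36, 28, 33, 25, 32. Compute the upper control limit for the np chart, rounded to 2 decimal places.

p̄ = Σdᵢ / (k·n) = 524 / (19 × 500) = 0.05516
UCL = np̄ + 3·√(np̄(1−p̄)) = 27.5789 + 3 × √(27.5789×0.94484) = 27.5789 + 3 × 5.1047 = 42.8930

42.89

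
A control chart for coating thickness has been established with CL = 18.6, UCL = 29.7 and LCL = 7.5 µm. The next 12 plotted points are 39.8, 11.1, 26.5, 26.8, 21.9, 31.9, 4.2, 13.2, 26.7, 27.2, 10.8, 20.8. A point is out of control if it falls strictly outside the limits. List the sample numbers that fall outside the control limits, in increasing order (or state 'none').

1, 6, 7

Compare each point to [7.5, 29.7]: sample 1 = 39.8 > UCL; sample 6 = 31.9 > UCL; sample 7 = 4.2 < LCL.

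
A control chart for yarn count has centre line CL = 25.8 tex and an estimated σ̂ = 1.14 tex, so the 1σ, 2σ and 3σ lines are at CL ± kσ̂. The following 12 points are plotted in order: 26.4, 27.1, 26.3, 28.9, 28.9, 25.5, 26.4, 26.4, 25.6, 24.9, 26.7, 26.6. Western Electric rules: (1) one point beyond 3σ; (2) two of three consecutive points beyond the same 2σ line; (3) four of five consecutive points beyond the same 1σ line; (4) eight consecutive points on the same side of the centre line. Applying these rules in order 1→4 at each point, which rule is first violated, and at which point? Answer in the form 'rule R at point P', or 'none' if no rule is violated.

Zone of each point (C = within 1σ̂, B = 1σ̂–2σ̂, A = 2σ̂–3σ̂, * = beyond 3σ̂; sign = side of CL): 1:+C, 2:+B, 3:+C, 4:+A, 5:+A, 6:-C, 7:+C, 8:+C, 9:-C, 10:-C, 11:+C, 12:+C
Rule 2 (two of three consecutive points beyond the same 2σ limit) is satisfied at point 5.

rule 2 at point 5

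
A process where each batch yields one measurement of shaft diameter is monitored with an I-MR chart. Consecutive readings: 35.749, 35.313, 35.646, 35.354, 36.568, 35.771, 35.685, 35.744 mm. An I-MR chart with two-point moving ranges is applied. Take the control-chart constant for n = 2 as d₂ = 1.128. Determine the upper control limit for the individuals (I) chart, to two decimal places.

36.95

X̄ = (35.749 + 35.313 + 35.646 + 35.354 + 36.568 + 35.771 + 35.685 + 35.744) / 8 = 35.7287
Moving ranges: 0.436, 0.333, 0.292, 1.214, 0.797, 0.086, 0.059; M̄R̄ = 3.2170 / 7 = 0.4596
UCL = X̄ + 3·M̄R̄/d₂ = 35.7287 + 3 × 0.4596 / 1.128 = 36.9510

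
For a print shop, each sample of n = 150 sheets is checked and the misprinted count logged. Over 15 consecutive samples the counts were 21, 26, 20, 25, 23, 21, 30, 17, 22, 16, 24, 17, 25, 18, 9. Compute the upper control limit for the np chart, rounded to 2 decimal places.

33.67

p̄ = Σdᵢ / (k·n) = 314 / (15 × 150) = 0.13956
UCL = np̄ + 3·√(np̄(1−p̄)) = 20.9333 + 3 × √(20.9333×0.86044) = 20.9333 + 3 × 4.2441 = 33.6655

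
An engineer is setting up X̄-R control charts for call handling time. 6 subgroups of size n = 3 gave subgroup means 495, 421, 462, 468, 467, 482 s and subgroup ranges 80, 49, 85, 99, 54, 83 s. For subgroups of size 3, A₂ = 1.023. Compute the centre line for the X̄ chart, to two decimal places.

X̄̄ = (495 + 421 + 462 + 468 + 467 + 482) / 6 = 2795.0000 / 6 = 465.8333
CL = X̄̄ = 465.8333

465.83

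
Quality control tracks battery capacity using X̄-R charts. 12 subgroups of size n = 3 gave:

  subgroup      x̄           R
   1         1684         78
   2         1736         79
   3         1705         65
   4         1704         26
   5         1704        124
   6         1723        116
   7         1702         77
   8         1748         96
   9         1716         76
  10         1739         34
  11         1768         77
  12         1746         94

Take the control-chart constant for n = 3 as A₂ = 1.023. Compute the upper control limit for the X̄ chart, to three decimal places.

X̄̄ = (1684 + 1736 + 1705 + 1704 + 1704 + 1723 + 1702 + 1748 + 1716 + 1739 + 1768 + 1746) / 12 = 20675.0000 / 12 = 1722.9167
R̄ = (78 + 79 + 65 + 26 + 124 + 116 + 77 + 96 + 76 + 34 + 77 + 94) / 12 = 942.0000 / 12 = 78.5000
UCL = X̄̄ + A₂·R̄ = 1722.9167 + 1.023 × 78.5000 = 1803.2222

1803.222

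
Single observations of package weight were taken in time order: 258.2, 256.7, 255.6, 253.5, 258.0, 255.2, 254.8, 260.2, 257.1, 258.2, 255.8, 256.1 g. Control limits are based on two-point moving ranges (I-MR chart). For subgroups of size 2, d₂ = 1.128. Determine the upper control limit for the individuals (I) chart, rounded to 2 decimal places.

262.59

X̄ = (258.2 + 256.7 + 255.6 + 253.5 + 258.0 + 255.2 + 254.8 + 260.2 + 257.1 + 258.2 + 255.8 + 256.1) / 12 = 256.6167
Moving ranges: 1.5, 1.1, 2.1, 4.5, 2.8, 0.4, 5.4, 3.1, 1.1, 2.4, 0.3; M̄R̄ = 24.7000 / 11 = 2.2455
UCL = X̄ + 3·M̄R̄/d₂ = 256.6167 + 3 × 2.2455 / 1.128 = 262.5886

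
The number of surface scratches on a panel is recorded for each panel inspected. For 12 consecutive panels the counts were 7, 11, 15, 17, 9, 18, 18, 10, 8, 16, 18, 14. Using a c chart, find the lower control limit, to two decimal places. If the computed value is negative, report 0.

c̄ = (7 + 11 + 15 + 17 + 9 + 18 + 18 + 10 + 8 + 16 + 18 + 14) / 12 = 161 / 12 = 13.4167
LCL = c̄ − 3√c̄ = 13.4167 − 3 × 3.6629 = 2.4280

2.43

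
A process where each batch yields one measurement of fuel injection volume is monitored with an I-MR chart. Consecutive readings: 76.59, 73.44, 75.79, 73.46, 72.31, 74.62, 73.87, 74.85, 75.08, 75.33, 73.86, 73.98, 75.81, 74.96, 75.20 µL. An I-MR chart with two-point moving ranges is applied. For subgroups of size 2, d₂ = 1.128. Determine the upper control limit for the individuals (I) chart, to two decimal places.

78.03

X̄ = (76.59 + 73.44 + 75.79 + 73.46 + 72.31 + 74.62 + 73.87 + 74.85 + 75.08 + 75.33 + 73.86 + 73.98 + 75.81 + 74.96 + 75.20) / 15 = 74.6100
Moving ranges: 3.15, 2.35, 2.33, 1.15, 2.31, 0.75, 0.98, 0.23, 0.25, 1.47, 0.12, 1.83, 0.85, 0.24; M̄R̄ = 18.0100 / 14 = 1.2864
UCL = X̄ + 3·M̄R̄/d₂ = 74.6100 + 3 × 1.2864 / 1.128 = 78.0314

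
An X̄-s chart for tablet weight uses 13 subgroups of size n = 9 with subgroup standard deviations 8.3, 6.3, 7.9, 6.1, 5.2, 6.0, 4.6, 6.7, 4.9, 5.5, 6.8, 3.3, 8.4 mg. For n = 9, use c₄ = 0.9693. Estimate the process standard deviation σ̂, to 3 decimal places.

6.349

s̄ = (8.3 + 6.3 + 7.9 + 6.1 + 5.2 + 6.0 + 4.6 + 6.7 + 4.9 + 5.5 + 6.8 + 3.3 + 8.4) / 13 = 6.1538
σ̂ = s̄ / c₄ = 6.1538 / 0.9693 = 6.3488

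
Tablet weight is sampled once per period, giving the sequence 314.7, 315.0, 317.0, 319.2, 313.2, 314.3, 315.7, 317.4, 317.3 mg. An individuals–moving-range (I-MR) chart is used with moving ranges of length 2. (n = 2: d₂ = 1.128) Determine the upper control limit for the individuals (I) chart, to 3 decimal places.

X̄ = (314.7 + 315.0 + 317.0 + 319.2 + 313.2 + 314.3 + 315.7 + 317.4 + 317.3) / 9 = 315.9778
Moving ranges: 0.3, 2.0, 2.2, 6.0, 1.1, 1.4, 1.7, 0.1; M̄R̄ = 14.8000 / 8 = 1.8500
UCL = X̄ + 3·M̄R̄/d₂ = 315.9778 + 3 × 1.8500 / 1.128 = 320.8980

320.898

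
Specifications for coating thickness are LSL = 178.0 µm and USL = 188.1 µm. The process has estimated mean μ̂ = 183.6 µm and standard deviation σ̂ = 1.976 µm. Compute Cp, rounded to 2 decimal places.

Cp = (USL − LSL) / (6σ̂) = (188.1 − 178.0) / (6 × 1.976) = 10.1000 / 11.8560 = 0.8519

0.85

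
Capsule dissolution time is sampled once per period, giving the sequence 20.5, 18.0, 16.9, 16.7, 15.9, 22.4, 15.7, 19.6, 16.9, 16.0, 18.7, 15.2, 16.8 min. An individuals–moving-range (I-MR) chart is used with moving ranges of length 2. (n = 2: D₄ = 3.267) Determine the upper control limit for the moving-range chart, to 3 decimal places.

9.011

Moving ranges: 2.5, 1.1, 0.2, 0.8, 6.5, 6.7, 3.9, 2.7, 0.9, 2.7, 3.5, 1.6; M̄R̄ = 33.1000 / 12 = 2.7583
UCL_MR = D₄·M̄R̄ = 3.267 × 2.7583 = 9.0115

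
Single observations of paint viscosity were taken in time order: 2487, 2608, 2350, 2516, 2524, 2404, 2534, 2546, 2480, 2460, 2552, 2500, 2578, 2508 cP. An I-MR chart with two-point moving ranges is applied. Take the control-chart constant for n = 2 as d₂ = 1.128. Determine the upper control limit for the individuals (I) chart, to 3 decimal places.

X̄ = (2487 + 2608 + 2350 + 2516 + 2524 + 2404 + 2534 + 2546 + 2480 + 2460 + 2552 + 2500 + 2578 + 2508) / 14 = 2503.3571
Moving ranges: 121, 258, 166, 8, 120, 130, 12, 66, 20, 92, 52, 78, 70; M̄R̄ = 1193.0000 / 13 = 91.7692
UCL = X̄ + 3·M̄R̄/d₂ = 2503.3571 + 3 × 91.7692 / 1.128 = 2747.4242

2747.424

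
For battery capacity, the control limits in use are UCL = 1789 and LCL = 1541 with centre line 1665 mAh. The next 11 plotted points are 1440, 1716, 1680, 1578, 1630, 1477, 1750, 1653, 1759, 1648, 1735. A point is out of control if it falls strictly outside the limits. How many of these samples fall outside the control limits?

Compare each point to [1541, 1789]: sample 1 = 1440 < LCL; sample 6 = 1477 < LCL.

2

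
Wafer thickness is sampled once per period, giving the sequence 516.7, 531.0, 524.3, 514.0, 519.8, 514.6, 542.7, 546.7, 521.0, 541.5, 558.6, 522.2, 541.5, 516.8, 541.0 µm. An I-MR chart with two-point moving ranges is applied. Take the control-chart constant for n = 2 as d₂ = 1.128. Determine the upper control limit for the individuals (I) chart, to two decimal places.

X̄ = (516.7 + 531.0 + 524.3 + 514.0 + 519.8 + 514.6 + 542.7 + 546.7 + 521.0 + 541.5 + 558.6 + 522.2 + 541.5 + 516.8 + 541.0) / 15 = 530.1600
Moving ranges: 14.3, 6.7, 10.3, 5.8, 5.2, 28.1, 4.0, 25.7, 20.5, 17.1, 36.4, 19.3, 24.7, 24.2; M̄R̄ = 242.3000 / 14 = 17.3071
UCL = X̄ + 3·M̄R̄/d₂ = 530.1600 + 3 × 17.3071 / 1.128 = 576.1896

576.19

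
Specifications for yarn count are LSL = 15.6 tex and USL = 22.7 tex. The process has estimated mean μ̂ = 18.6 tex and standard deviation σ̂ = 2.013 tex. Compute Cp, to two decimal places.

0.59

Cp = (USL − LSL) / (6σ̂) = (22.7 − 15.6) / (6 × 2.013) = 7.1000 / 12.0780 = 0.5878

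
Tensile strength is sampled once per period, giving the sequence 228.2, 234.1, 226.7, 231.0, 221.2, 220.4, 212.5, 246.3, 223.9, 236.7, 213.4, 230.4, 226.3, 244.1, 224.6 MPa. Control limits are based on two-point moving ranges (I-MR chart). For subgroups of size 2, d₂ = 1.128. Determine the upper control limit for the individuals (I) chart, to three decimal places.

263.473

X̄ = (228.2 + 234.1 + 226.7 + 231.0 + 221.2 + 220.4 + 212.5 + 246.3 + 223.9 + 236.7 + 213.4 + 230.4 + 226.3 + 244.1 + 224.6) / 15 = 227.9867
Moving ranges: 5.9, 7.4, 4.3, 9.8, 0.8, 7.9, 33.8, 22.4, 12.8, 23.3, 17.0, 4.1, 17.8, 19.5; M̄R̄ = 186.8000 / 14 = 13.3429
UCL = X̄ + 3·M̄R̄/d₂ = 227.9867 + 3 × 13.3429 / 1.128 = 263.4730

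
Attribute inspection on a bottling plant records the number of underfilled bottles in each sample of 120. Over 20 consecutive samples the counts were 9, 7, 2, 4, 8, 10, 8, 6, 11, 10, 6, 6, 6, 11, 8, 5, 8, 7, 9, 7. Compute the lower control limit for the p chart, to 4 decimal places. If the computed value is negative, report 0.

0.0000

p̄ = Σdᵢ / (k·n) = 148 / (20 × 120) = 0.06167
LCL = p̄ − 3·√(p̄(1−p̄)/n) = 0.06167 − 3 × 0.02196 = -0.00421 → 0 (negative, so LCL = 0)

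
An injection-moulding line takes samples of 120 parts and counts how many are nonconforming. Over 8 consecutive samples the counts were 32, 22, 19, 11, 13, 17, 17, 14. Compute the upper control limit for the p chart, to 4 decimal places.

0.2491

p̄ = Σdᵢ / (k·n) = 145 / (8 × 120) = 0.15104
UCL = p̄ + 3·√(p̄(1−p̄)/n) = 0.15104 + 3 × √(0.15104×0.84896/120) = 0.15104 + 3 × 0.03269 = 0.24911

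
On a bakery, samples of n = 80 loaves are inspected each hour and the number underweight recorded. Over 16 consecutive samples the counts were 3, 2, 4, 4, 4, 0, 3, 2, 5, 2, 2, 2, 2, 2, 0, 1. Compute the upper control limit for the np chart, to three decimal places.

6.929

p̄ = Σdᵢ / (k·n) = 38 / (16 × 80) = 0.02969
UCL = np̄ + 3·√(np̄(1−p̄)) = 2.3750 + 3 × √(2.3750×0.97031) = 2.3750 + 3 × 1.5181 = 6.9292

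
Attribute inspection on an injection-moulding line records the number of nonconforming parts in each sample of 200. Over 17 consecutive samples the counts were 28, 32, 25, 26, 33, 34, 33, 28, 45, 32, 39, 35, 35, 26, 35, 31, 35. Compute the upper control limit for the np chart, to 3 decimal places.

p̄ = Σdᵢ / (k·n) = 552 / (17 × 200) = 0.16235
UCL = np̄ + 3·√(np̄(1−p̄)) = 32.4706 + 3 × √(32.4706×0.83765) = 32.4706 + 3 × 5.2153 = 48.1164

48.116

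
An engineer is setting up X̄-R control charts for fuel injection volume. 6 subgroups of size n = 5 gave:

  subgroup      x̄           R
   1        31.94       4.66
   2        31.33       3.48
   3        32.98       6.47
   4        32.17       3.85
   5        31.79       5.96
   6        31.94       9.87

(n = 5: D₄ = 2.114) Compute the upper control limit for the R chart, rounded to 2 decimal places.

12.08

R̄ = (4.66 + 3.48 + 6.47 + 3.85 + 5.96 + 9.87) / 6 = 34.2900 / 6 = 5.7150
UCL_R = D₄·R̄ = 2.114 × 5.7150 = 12.0815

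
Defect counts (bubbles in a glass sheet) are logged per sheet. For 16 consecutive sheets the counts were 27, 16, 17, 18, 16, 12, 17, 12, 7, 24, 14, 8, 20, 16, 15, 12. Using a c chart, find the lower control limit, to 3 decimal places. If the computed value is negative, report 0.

c̄ = (27 + 16 + 17 + 18 + 16 + 12 + 17 + 12 + 7 + 24 + 14 + 8 + 20 + 16 + 15 + 12) / 16 = 251 / 16 = 15.6875
LCL = c̄ − 3√c̄ = 15.6875 − 3 × 3.9607 = 3.8053

3.805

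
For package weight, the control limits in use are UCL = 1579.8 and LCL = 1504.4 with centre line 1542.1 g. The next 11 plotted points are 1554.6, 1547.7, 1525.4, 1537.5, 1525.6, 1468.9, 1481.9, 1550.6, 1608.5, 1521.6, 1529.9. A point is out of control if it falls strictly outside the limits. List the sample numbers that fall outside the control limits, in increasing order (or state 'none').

6, 7, 9

Compare each point to [1504.4, 1579.8]: sample 6 = 1468.9 < LCL; sample 7 = 1481.9 < LCL; sample 9 = 1608.5 > UCL.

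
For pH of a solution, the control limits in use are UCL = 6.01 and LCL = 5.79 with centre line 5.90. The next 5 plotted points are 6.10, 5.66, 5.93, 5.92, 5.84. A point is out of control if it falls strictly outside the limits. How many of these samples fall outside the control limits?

2

Compare each point to [5.79, 6.01]: sample 1 = 6.10 > UCL; sample 2 = 5.66 < LCL.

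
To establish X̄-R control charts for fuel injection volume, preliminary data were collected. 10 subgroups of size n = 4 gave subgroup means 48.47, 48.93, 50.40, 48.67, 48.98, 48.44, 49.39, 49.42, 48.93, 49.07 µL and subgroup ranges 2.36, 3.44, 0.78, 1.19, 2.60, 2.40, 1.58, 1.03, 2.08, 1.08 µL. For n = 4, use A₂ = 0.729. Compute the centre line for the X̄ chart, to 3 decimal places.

49.070

X̄̄ = (48.47 + 48.93 + 50.40 + 48.67 + 48.98 + 48.44 + 49.39 + 49.42 + 48.93 + 49.07) / 10 = 490.7000 / 10 = 49.0700
CL = X̄̄ = 49.0700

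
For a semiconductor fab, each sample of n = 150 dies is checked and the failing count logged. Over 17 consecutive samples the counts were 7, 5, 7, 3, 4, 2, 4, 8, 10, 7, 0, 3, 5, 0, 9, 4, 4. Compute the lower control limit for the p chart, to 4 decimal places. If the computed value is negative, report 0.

0.0000

p̄ = Σdᵢ / (k·n) = 82 / (17 × 150) = 0.03216
LCL = p̄ − 3·√(p̄(1−p̄)/n) = 0.03216 − 3 × 0.01440 = -0.01106 → 0 (negative, so LCL = 0)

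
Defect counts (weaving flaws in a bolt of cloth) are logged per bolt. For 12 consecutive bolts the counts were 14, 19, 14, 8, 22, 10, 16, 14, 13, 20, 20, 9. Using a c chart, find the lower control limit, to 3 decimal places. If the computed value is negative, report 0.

3.330

c̄ = (14 + 19 + 14 + 8 + 22 + 10 + 16 + 14 + 13 + 20 + 20 + 9) / 12 = 179 / 12 = 14.9167
LCL = c̄ − 3√c̄ = 14.9167 − 3 × 3.8622 = 3.3300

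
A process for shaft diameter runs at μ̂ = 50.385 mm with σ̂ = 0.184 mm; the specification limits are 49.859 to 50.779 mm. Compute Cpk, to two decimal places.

0.71

Cpu = (USL − μ̂) / (3σ̂) = (50.779 − 50.385) / (3 × 0.184) = 0.7138; Cpl = (μ̂ − LSL) / (3σ̂) = (50.385 − 49.859) / (3 × 0.184) = 0.9529; Cpk = min(Cpu, Cpl) = 0.7138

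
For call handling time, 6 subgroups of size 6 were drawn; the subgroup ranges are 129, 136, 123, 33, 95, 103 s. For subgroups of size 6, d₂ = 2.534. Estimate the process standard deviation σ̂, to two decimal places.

R̄ = (129 + 136 + 123 + 33 + 95 + 103) / 6 = 103.1667
σ̂ = R̄ / d₂ = 103.1667 / 2.534 = 40.7130

40.71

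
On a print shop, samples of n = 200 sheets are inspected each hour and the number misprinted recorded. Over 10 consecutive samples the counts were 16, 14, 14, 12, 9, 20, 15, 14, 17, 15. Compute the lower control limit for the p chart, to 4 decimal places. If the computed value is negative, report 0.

0.0178

p̄ = Σdᵢ / (k·n) = 146 / (10 × 200) = 0.07300
LCL = p̄ − 3·√(p̄(1−p̄)/n) = 0.07300 − 3 × 0.01839 = 0.01782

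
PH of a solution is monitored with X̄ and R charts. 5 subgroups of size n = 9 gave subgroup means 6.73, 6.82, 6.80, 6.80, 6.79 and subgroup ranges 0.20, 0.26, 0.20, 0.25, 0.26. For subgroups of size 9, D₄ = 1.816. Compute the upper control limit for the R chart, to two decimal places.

R̄ = (0.20 + 0.26 + 0.20 + 0.25 + 0.26) / 5 = 1.1700 / 5 = 0.2340
UCL_R = D₄·R̄ = 1.816 × 0.2340 = 0.4249

0.42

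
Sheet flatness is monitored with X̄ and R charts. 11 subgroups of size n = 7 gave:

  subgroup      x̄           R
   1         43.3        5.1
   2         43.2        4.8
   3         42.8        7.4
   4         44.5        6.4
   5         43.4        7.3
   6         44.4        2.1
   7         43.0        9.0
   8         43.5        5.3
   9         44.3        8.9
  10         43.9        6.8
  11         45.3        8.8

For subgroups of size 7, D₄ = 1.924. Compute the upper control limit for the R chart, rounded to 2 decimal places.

R̄ = (5.1 + 4.8 + 7.4 + 6.4 + 7.3 + 2.1 + 9.0 + 5.3 + 8.9 + 6.8 + 8.8) / 11 = 71.9000 / 11 = 6.5364
UCL_R = D₄·R̄ = 1.924 × 6.5364 = 12.5760

12.58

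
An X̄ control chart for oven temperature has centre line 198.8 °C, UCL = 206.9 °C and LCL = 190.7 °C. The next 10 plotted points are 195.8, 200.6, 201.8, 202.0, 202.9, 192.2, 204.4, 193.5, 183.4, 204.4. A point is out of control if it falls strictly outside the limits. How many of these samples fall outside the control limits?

Compare each point to [190.7, 206.9]: sample 9 = 183.4 < LCL.

1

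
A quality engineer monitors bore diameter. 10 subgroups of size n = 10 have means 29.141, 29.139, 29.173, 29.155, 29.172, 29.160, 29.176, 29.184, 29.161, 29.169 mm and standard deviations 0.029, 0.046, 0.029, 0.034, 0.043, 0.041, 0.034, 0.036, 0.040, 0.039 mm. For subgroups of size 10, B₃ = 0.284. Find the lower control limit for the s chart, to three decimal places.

0.011

s̄ = (0.029 + 0.046 + 0.029 + 0.034 + 0.043 + 0.041 + 0.034 + 0.036 + 0.040 + 0.039) / 10 = 0.0371
LCL_s = B₃·s̄ = 0.284 × 0.0371 = 0.0105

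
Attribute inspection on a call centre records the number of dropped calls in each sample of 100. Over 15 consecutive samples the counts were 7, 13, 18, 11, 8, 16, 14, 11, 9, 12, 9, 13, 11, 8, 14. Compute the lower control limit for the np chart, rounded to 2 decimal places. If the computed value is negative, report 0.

p̄ = Σdᵢ / (k·n) = 174 / (15 × 100) = 0.11600
LCL = np̄ − 3·√(np̄(1−p̄)) = 11.6000 − 3 × 3.2022 = 1.9933

1.99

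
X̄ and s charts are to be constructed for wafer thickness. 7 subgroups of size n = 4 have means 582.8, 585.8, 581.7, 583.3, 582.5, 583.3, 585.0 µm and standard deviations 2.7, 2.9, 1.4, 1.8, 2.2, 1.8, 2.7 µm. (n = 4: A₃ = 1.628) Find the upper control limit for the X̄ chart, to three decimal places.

587.091

X̄̄ = (582.8 + 585.8 + 581.7 + 583.3 + 582.5 + 583.3 + 585.0) / 7 = 583.4857
s̄ = (2.7 + 2.9 + 1.4 + 1.8 + 2.2 + 1.8 + 2.7) / 7 = 2.2143
UCL = X̄̄ + A₃·s̄ = 583.4857 + 1.628 × 2.2143 = 587.0906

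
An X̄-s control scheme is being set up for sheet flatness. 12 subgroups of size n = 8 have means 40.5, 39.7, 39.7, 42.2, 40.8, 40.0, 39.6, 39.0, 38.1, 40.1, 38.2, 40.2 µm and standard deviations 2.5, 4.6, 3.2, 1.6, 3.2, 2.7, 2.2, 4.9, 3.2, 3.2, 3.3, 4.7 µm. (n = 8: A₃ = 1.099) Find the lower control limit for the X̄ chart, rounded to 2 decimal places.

36.24

X̄̄ = (40.5 + 39.7 + 39.7 + 42.2 + 40.8 + 40.0 + 39.6 + 39.0 + 38.1 + 40.1 + 38.2 + 40.2) / 12 = 39.8417
s̄ = (2.5 + 4.6 + 3.2 + 1.6 + 3.2 + 2.7 + 2.2 + 4.9 + 3.2 + 3.2 + 3.3 + 4.7) / 12 = 3.2750
LCL = X̄̄ − A₃·s̄ = 39.8417 − 1.099 × 3.2750 = 36.2424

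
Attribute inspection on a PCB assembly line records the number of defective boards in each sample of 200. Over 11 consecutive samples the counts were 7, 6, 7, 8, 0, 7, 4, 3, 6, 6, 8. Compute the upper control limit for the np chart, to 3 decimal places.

p̄ = Σdᵢ / (k·n) = 62 / (11 × 200) = 0.02818
UCL = np̄ + 3·√(np̄(1−p̄)) = 5.6364 + 3 × √(5.6364×0.97182) = 5.6364 + 3 × 2.3404 = 12.6576

12.658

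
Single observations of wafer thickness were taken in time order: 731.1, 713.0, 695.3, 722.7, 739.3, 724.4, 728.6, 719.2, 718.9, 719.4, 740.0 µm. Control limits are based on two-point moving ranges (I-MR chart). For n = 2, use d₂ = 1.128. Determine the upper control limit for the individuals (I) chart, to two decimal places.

X̄ = (731.1 + 713.0 + 695.3 + 722.7 + 739.3 + 724.4 + 728.6 + 719.2 + 718.9 + 719.4 + 740.0) / 11 = 722.9000
Moving ranges: 18.1, 17.7, 27.4, 16.6, 14.9, 4.2, 9.4, 0.3, 0.5, 20.6; M̄R̄ = 129.7000 / 10 = 12.9700
UCL = X̄ + 3·M̄R̄/d₂ = 722.9000 + 3 × 12.9700 / 1.128 = 757.3947

757.39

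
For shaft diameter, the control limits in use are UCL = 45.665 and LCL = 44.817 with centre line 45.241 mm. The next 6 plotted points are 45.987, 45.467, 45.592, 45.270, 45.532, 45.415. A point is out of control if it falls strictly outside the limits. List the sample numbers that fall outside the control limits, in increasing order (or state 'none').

Compare each point to [44.817, 45.665]: sample 1 = 45.987 > UCL.

1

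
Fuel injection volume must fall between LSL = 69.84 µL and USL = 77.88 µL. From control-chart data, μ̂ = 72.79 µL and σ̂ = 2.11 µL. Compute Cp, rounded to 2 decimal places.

Cp = (USL − LSL) / (6σ̂) = (77.88 − 69.84) / (6 × 2.11) = 8.0400 / 12.6600 = 0.6351

0.64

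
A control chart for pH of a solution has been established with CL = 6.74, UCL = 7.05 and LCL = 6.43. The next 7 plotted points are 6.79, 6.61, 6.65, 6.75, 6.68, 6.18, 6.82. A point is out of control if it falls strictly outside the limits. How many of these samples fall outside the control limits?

1

Compare each point to [6.43, 7.05]: sample 6 = 6.18 < LCL.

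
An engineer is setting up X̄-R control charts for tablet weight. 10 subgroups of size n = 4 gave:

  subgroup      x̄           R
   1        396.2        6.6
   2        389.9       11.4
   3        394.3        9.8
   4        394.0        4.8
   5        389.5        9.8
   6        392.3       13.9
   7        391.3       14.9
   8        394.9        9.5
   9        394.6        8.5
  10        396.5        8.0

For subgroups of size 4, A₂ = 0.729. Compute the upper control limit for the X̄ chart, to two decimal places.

X̄̄ = (396.2 + 389.9 + 394.3 + 394.0 + 389.5 + 392.3 + 391.3 + 394.9 + 394.6 + 396.5) / 10 = 3933.5000 / 10 = 393.3500
R̄ = (6.6 + 11.4 + 9.8 + 4.8 + 9.8 + 13.9 + 14.9 + 9.5 + 8.5 + 8.0) / 10 = 97.2000 / 10 = 9.7200
UCL = X̄̄ + A₂·R̄ = 393.3500 + 0.729 × 9.7200 = 400.4359

400.44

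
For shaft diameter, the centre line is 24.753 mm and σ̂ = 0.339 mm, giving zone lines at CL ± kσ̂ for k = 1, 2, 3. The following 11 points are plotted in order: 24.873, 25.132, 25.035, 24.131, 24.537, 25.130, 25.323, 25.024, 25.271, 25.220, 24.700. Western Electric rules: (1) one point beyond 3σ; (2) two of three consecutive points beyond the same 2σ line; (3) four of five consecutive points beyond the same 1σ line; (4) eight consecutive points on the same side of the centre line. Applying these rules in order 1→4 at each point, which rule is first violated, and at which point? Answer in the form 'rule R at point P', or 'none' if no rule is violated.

Zone of each point (C = within 1σ̂, B = 1σ̂–2σ̂, A = 2σ̂–3σ̂, * = beyond 3σ̂; sign = side of CL): 1:+C, 2:+B, 3:+C, 4:-B, 5:-C, 6:+B, 7:+B, 8:+C, 9:+B, 10:+B, 11:-C
Rule 3 (four of five consecutive points beyond the same 1σ limit) is satisfied at point 10.

rule 3 at point 10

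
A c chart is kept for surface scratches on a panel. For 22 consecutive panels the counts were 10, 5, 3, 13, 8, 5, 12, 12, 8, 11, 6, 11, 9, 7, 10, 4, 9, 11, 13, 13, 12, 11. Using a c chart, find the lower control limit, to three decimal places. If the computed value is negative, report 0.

0.114

c̄ = (10 + 5 + 3 + 13 + 8 + 5 + 12 + 12 + 8 + 11 + 6 + 11 + 9 + 7 + 10 + 4 + 9 + 11 + 13 + 13 + 12 + 11) / 22 = 203 / 22 = 9.2273
LCL = c̄ − 3√c̄ = 9.2273 − 3 × 3.0376 = 0.1143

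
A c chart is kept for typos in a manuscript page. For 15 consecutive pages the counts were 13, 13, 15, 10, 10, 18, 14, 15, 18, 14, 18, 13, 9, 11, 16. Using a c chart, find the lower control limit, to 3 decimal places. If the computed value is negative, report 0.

c̄ = (13 + 13 + 15 + 10 + 10 + 18 + 14 + 15 + 18 + 14 + 18 + 13 + 9 + 11 + 16) / 15 = 207 / 15 = 13.8000
LCL = c̄ − 3√c̄ = 13.8000 − 3 × 3.7148 = 2.6555

2.655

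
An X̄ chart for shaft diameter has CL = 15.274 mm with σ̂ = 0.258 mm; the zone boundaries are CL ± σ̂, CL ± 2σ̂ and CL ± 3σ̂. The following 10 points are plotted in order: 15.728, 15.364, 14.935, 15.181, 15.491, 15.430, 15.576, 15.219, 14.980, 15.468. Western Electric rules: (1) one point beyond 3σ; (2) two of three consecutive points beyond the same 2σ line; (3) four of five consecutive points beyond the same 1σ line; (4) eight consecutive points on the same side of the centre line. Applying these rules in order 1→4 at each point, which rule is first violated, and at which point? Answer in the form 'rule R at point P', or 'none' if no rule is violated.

none

Zone of each point (C = within 1σ̂, B = 1σ̂–2σ̂, A = 2σ̂–3σ̂, * = beyond 3σ̂; sign = side of CL): 1:+B, 2:+C, 3:-B, 4:-C, 5:+C, 6:+C, 7:+B, 8:-C, 9:-B, 10:+C
No rule fires across all 10 points.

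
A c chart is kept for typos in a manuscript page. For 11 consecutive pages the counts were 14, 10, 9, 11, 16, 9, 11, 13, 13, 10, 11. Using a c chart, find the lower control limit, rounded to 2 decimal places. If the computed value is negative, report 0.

c̄ = (14 + 10 + 9 + 11 + 16 + 9 + 11 + 13 + 13 + 10 + 11) / 11 = 127 / 11 = 11.5455
LCL = c̄ − 3√c̄ = 11.5455 − 3 × 3.3979 = 1.3519

1.35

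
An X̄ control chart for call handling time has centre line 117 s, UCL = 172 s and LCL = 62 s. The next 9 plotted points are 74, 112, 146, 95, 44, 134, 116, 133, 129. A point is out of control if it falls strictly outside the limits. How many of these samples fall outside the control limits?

Compare each point to [62, 172]: sample 5 = 44 < LCL.

1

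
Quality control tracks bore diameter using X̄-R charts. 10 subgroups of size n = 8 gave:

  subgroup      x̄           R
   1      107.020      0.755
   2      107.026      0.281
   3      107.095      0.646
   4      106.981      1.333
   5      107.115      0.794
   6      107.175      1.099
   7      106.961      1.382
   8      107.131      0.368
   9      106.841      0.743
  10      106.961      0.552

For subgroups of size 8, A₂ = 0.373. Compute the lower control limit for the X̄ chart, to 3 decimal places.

X̄̄ = (107.020 + 107.026 + 107.095 + 106.981 + 107.115 + 107.175 + 106.961 + 107.131 + 106.841 + 106.961) / 10 = 1070.3060 / 10 = 107.0306
R̄ = (0.755 + 0.281 + 0.646 + 1.333 + 0.794 + 1.099 + 1.382 + 0.368 + 0.743 + 0.552) / 10 = 7.9530 / 10 = 0.7953
LCL = X̄̄ − A₂·R̄ = 107.0306 − 0.373 × 0.7953 = 106.7340

106.734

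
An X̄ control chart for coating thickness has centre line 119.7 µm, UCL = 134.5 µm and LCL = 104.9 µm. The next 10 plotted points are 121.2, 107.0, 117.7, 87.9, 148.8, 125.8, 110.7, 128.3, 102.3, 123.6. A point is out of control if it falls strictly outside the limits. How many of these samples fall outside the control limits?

Compare each point to [104.9, 134.5]: sample 4 = 87.9 < LCL; sample 5 = 148.8 > UCL; sample 9 = 102.3 < LCL.

3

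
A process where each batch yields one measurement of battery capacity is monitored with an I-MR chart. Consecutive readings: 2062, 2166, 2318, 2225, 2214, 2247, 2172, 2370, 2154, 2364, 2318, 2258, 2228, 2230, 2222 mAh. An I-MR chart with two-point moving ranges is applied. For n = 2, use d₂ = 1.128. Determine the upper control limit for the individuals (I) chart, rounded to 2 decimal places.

X̄ = (2062 + 2166 + 2318 + 2225 + 2214 + 2247 + 2172 + 2370 + 2154 + 2364 + 2318 + 2258 + 2228 + 2230 + 2222) / 15 = 2236.5333
Moving ranges: 104, 152, 93, 11, 33, 75, 198, 216, 210, 46, 60, 30, 2, 8; M̄R̄ = 1238.0000 / 14 = 88.4286
UCL = X̄ + 3·M̄R̄/d₂ = 2236.5333 + 3 × 88.4286 / 1.128 = 2471.7157

2471.72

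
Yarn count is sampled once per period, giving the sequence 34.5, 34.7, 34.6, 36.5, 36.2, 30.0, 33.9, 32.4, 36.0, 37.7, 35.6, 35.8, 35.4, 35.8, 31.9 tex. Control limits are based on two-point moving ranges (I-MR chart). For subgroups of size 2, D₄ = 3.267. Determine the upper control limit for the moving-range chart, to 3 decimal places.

6.161

Moving ranges: 0.2, 0.1, 1.9, 0.3, 6.2, 3.9, 1.5, 3.6, 1.7, 2.1, 0.2, 0.4, 0.4, 3.9; M̄R̄ = 26.4000 / 14 = 1.8857
UCL_MR = D₄·M̄R̄ = 3.267 × 1.8857 = 6.1606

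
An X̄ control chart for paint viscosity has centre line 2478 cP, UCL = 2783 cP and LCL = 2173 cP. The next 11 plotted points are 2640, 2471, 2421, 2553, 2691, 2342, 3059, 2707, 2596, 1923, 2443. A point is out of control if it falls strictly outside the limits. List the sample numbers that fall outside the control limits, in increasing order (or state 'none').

Compare each point to [2173, 2783]: sample 7 = 3059 > UCL; sample 10 = 1923 < LCL.

7, 10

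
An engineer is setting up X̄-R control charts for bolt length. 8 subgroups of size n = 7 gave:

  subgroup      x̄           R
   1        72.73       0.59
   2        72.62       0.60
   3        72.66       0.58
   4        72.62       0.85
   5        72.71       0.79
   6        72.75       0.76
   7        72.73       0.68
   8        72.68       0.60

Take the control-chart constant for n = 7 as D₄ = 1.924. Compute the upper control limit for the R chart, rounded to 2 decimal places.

1.31

R̄ = (0.59 + 0.60 + 0.58 + 0.85 + 0.79 + 0.76 + 0.68 + 0.60) / 8 = 5.4500 / 8 = 0.6813
UCL_R = D₄·R̄ = 1.924 × 0.6813 = 1.3107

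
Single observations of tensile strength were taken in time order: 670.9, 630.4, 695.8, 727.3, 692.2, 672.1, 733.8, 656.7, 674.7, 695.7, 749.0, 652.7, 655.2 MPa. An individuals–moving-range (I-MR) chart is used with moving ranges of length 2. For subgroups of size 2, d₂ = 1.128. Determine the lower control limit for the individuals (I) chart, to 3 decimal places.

569.313

X̄ = (670.9 + 630.4 + 695.8 + 727.3 + 692.2 + 672.1 + 733.8 + 656.7 + 674.7 + 695.7 + 749.0 + 652.7 + 655.2) / 13 = 685.1154
Moving ranges: 40.5, 65.4, 31.5, 35.1, 20.1, 61.7, 77.1, 18.0, 21.0, 53.3, 96.3, 2.5; M̄R̄ = 522.5000 / 12 = 43.5417
LCL = X̄ − 3·M̄R̄/d₂ = 685.1154 − 3 × 43.5417 / 1.128 = 569.3131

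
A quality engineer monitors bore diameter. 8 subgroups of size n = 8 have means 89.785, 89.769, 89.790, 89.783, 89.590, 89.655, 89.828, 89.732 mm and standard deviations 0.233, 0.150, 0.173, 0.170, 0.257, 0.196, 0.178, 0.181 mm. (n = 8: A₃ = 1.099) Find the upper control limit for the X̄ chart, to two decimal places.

89.95

X̄̄ = (89.785 + 89.769 + 89.790 + 89.783 + 89.590 + 89.655 + 89.828 + 89.732) / 8 = 89.7415
s̄ = (0.233 + 0.150 + 0.173 + 0.170 + 0.257 + 0.196 + 0.178 + 0.181) / 8 = 0.1923
UCL = X̄̄ + A₃·s̄ = 89.7415 + 1.099 × 0.1923 = 89.9528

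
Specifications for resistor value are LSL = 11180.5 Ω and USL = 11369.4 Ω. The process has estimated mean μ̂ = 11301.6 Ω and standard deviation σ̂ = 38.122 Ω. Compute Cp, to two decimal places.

Cp = (USL − LSL) / (6σ̂) = (11369.4 − 11180.5) / (6 × 38.122) = 188.9000 / 228.7320 = 0.8259

0.83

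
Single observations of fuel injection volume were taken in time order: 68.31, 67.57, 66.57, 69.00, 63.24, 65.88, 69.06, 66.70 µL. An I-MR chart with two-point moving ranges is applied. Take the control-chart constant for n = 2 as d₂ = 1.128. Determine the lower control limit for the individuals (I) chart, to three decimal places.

X̄ = (68.31 + 67.57 + 66.57 + 69.00 + 63.24 + 65.88 + 69.06 + 66.70) / 8 = 67.0413
Moving ranges: 0.74, 1.00, 2.43, 5.76, 2.64, 3.18, 2.36; M̄R̄ = 18.1100 / 7 = 2.5871
LCL = X̄ − 3·M̄R̄/d₂ = 67.0413 − 3 × 2.5871 / 1.128 = 60.1606

60.161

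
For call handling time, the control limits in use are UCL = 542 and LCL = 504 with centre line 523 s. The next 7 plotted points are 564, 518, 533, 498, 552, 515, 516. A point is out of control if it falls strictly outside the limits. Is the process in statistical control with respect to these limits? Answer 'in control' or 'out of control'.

out of control

Compare each point to [504, 542]: sample 1 = 564 > UCL; sample 4 = 498 < LCL; sample 5 = 552 > UCL.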